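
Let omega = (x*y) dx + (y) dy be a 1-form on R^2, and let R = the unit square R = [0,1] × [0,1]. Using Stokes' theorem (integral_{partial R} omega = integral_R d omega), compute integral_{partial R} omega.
integral_(partial R) omega = -1/2

Stokes: integral_partial_R omega = integral_R d omega with d omega = (∂Q/∂x - ∂P/∂y) dx ∧ dy.
  ∂Q/∂x = 0
  ∂P/∂y = x
  integrand = ∂Q/∂x - ∂P/∂y = -x.
Integrating over R: integral_0^1 integral_0^1 (-x) dx dy = -1/2.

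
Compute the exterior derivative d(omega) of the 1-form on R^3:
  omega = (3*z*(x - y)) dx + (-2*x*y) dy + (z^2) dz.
d(omega) = (-2*y + 3*z) dx ∧ dy + (-3*x + 3*y) dx ∧ dz

For a 1-form omega = sum_i f_i dx_i, the exterior derivative is
  d(omega) = sum_{i < j} (∂f_j/∂x_i - ∂f_i/∂x_j) dx_i ∧ dx_j.
  coefficient of dx ∧ dy: ∂f_2/∂x - ∂f_1/∂y = ∂(-2*x*y)/∂x - ∂(3*z*(x - y))/∂y = -2*y + 3*z
  coefficient of dx ∧ dz: ∂f_3/∂x - ∂f_1/∂z = ∂(z^2)/∂x - ∂(3*z*(x - y))/∂z = -3*x + 3*y
Assembling: d(omega) = (-2*y + 3*z) dx ∧ dy + (-3*x + 3*y) dx ∧ dz.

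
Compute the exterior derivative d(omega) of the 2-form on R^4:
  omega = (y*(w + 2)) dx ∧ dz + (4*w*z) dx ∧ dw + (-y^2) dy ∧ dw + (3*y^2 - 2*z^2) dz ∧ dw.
d(omega) = (-w - 2) dx ∧ dy ∧ dz + (-4*w + y) dx ∧ dz ∧ dw + (6*y) dy ∧ dz ∧ dw

For a 2-form omega = sum_{i<j} g_{ij} dx_i ∧ dx_j, the exterior derivative is
  d(omega) = sum_{i<j} d(g_{ij}) ∧ dx_i ∧ dx_j = sum_{i<j, k} (∂g_{ij}/∂x_k) dx_k ∧ dx_i ∧ dx_j.
Expand each term, using dx_k ∧ dx_i ∧ dx_j = sgn(permutation) dx_{(a)} ∧ dx_{(b)} ∧ dx_{(c)} with (a < b < c) sorted:
  d(y*(w + 2)) includes (∂/∂y)(y*(w + 2)) dy = (w + 2) dy, which multiplied by dx ∧ dz gives (-w - 2) dx ∧ dy ∧ dz
  d(y*(w + 2)) includes (∂/∂w)(y*(w + 2)) dw = (y) dw, which multiplied by dx ∧ dz gives (y) dx ∧ dz ∧ dw
  d(4*w*z) includes (∂/∂z)(4*w*z) dz = (4*w) dz, which multiplied by dx ∧ dw gives (-4*w) dx ∧ dz ∧ dw
  d(3*y^2 - 2*z^2) includes (∂/∂y)(3*y^2 - 2*z^2) dy = (6*y) dy, which multiplied by dz ∧ dw gives (6*y) dy ∧ dz ∧ dw
Collecting like 3-forms: d(omega) = (-w - 2) dx ∧ dy ∧ dz + (-4*w + y) dx ∧ dz ∧ dw + (6*y) dy ∧ dz ∧ dw.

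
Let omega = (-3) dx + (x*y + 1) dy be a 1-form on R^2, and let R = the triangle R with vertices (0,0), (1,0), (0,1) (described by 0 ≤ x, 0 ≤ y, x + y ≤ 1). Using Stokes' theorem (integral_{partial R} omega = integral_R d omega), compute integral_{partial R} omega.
integral_(partial R) omega = 1/6

Stokes: integral_partial_R omega = integral_R d omega with d omega = (∂Q/∂x - ∂P/∂y) dx ∧ dy.
  ∂Q/∂x = y
  ∂P/∂y = 0
  integrand = ∂Q/∂x - ∂P/∂y = y.
Integrating over R: integral_0^1 integral_0^{1-x} (y) dy dx = 1/6.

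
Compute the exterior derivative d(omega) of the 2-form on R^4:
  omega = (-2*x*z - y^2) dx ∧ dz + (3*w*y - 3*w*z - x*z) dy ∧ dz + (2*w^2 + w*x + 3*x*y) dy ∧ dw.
d(omega) = (2*y - z) dx ∧ dy ∧ dz + (3*y - 3*z) dy ∧ dz ∧ dw + (w + 3*y) dx ∧ dy ∧ dw

For a 2-form omega = sum_{i<j} g_{ij} dx_i ∧ dx_j, the exterior derivative is
  d(omega) = sum_{i<j} d(g_{ij}) ∧ dx_i ∧ dx_j = sum_{i<j, k} (∂g_{ij}/∂x_k) dx_k ∧ dx_i ∧ dx_j.
Expand each term, using dx_k ∧ dx_i ∧ dx_j = sgn(permutation) dx_{(a)} ∧ dx_{(b)} ∧ dx_{(c)} with (a < b < c) sorted:
  d(-2*x*z - y^2) includes (∂/∂y)(-2*x*z - y^2) dy = (-2*y) dy, which multiplied by dx ∧ dz gives (2*y) dx ∧ dy ∧ dz
  d(3*w*y - 3*w*z - x*z) includes (∂/∂x)(3*w*y - 3*w*z - x*z) dx = (-z) dx, which multiplied by dy ∧ dz gives (-z) dx ∧ dy ∧ dz
  d(3*w*y - 3*w*z - x*z) includes (∂/∂w)(3*w*y - 3*w*z - x*z) dw = (3*y - 3*z) dw, which multiplied by dy ∧ dz gives (3*y - 3*z) dy ∧ dz ∧ dw
  d(2*w^2 + w*x + 3*x*y) includes (∂/∂x)(2*w^2 + w*x + 3*x*y) dx = (w + 3*y) dx, which multiplied by dy ∧ dw gives (w + 3*y) dx ∧ dy ∧ dw
Collecting like 3-forms: d(omega) = (2*y - z) dx ∧ dy ∧ dz + (3*y - 3*z) dy ∧ dz ∧ dw + (w + 3*y) dx ∧ dy ∧ dw.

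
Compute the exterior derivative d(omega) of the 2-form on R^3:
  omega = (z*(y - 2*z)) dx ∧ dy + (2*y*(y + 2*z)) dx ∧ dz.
d(omega) = (-3*y - 8*z) dx ∧ dy ∧ dz

For a 2-form omega = sum_{i<j} g_{ij} dx_i ∧ dx_j, the exterior derivative is
  d(omega) = sum_{i<j} d(g_{ij}) ∧ dx_i ∧ dx_j = sum_{i<j, k} (∂g_{ij}/∂x_k) dx_k ∧ dx_i ∧ dx_j.
Expand each term, using dx_k ∧ dx_i ∧ dx_j = sgn(permutation) dx_{(a)} ∧ dx_{(b)} ∧ dx_{(c)} with (a < b < c) sorted:
  d(z*(y - 2*z)) includes (∂/∂z)(z*(y - 2*z)) dz = (y - 4*z) dz, which multiplied by dx ∧ dy gives (y - 4*z) dx ∧ dy ∧ dz
  d(2*y*(y + 2*z)) includes (∂/∂y)(2*y*(y + 2*z)) dy = (4*y + 4*z) dy, which multiplied by dx ∧ dz gives (-4*y - 4*z) dx ∧ dy ∧ dz
Collecting like 3-forms: d(omega) = (-3*y - 8*z) dx ∧ dy ∧ dz.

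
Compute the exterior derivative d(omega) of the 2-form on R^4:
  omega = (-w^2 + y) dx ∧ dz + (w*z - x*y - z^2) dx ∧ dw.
d(omega) = (-1) dx ∧ dy ∧ dz + (-3*w + 2*z) dx ∧ dz ∧ dw + (x) dx ∧ dy ∧ dw

For a 2-form omega = sum_{i<j} g_{ij} dx_i ∧ dx_j, the exterior derivative is
  d(omega) = sum_{i<j} d(g_{ij}) ∧ dx_i ∧ dx_j = sum_{i<j, k} (∂g_{ij}/∂x_k) dx_k ∧ dx_i ∧ dx_j.
Expand each term, using dx_k ∧ dx_i ∧ dx_j = sgn(permutation) dx_{(a)} ∧ dx_{(b)} ∧ dx_{(c)} with (a < b < c) sorted:
  d(-w^2 + y) includes (∂/∂y)(-w^2 + y) dy = (1) dy, which multiplied by dx ∧ dz gives (-1) dx ∧ dy ∧ dz
  d(-w^2 + y) includes (∂/∂w)(-w^2 + y) dw = (-2*w) dw, which multiplied by dx ∧ dz gives (-2*w) dx ∧ dz ∧ dw
  d(w*z - x*y - z^2) includes (∂/∂y)(w*z - x*y - z^2) dy = (-x) dy, which multiplied by dx ∧ dw gives (x) dx ∧ dy ∧ dw
  d(w*z - x*y - z^2) includes (∂/∂z)(w*z - x*y - z^2) dz = (w - 2*z) dz, which multiplied by dx ∧ dw gives (-w + 2*z) dx ∧ dz ∧ dw
Collecting like 3-forms: d(omega) = (-1) dx ∧ dy ∧ dz + (-3*w + 2*z) dx ∧ dz ∧ dw + (x) dx ∧ dy ∧ dw.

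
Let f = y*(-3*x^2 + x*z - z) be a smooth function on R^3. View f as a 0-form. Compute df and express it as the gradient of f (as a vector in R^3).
df = (y*(-6*x + z)) dx + (-3*x^2 + x*z - z) dy + (y*(x - 1)) dz; grad f = (y*(-6*x + z), -3*x^2 + x*z - z, y*(x - 1))

For a 0-form f, d f = (∂f/∂x) dx + (∂f/∂y) dy + (∂f/∂z) dz. The components of the vector representation are exactly the entries of grad f in Cartesian coordinates:
  ∂f/∂x = y*(-6*x + z)
  ∂f/∂y = -3*x^2 + x*z - z
  ∂f/∂z = y*(x - 1).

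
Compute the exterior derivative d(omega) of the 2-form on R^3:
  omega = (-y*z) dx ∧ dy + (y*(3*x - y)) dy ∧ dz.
d(omega) = (2*y) dx ∧ dy ∧ dz

For a 2-form omega = sum_{i<j} g_{ij} dx_i ∧ dx_j, the exterior derivative is
  d(omega) = sum_{i<j} d(g_{ij}) ∧ dx_i ∧ dx_j = sum_{i<j, k} (∂g_{ij}/∂x_k) dx_k ∧ dx_i ∧ dx_j.
Expand each term, using dx_k ∧ dx_i ∧ dx_j = sgn(permutation) dx_{(a)} ∧ dx_{(b)} ∧ dx_{(c)} with (a < b < c) sorted:
  d(-y*z) includes (∂/∂z)(-y*z) dz = (-y) dz, which multiplied by dx ∧ dy gives (-y) dx ∧ dy ∧ dz
  d(y*(3*x - y)) includes (∂/∂x)(y*(3*x - y)) dx = (3*y) dx, which multiplied by dy ∧ dz gives (3*y) dx ∧ dy ∧ dz
Collecting like 3-forms: d(omega) = (2*y) dx ∧ dy ∧ dz.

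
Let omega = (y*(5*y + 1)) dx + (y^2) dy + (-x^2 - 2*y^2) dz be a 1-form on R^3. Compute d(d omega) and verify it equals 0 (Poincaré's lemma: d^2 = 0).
d(d omega) = 0

Step 1: d omega = sum_{i<j} (∂f_j/∂x_i - ∂f_i/∂x_j) dx_i ∧ dx_j:
  coeff of dx ∧ dy: -10*y - 1
  coeff of dx ∧ dz: -2*x
  coeff of dy ∧ dz: -4*y
Step 2: Apply d again to each 2-form coefficient. The only possible 3-form in R^3 is dx ∧ dy ∧ dz, with coefficient
  ∂(coeff of dy∧dz)/∂x - ∂(coeff of dx∧dz)/∂y + ∂(coeff of dx∧dy)/∂z
  = ∂/∂x (-4*y) - ∂/∂y (-2*x) + ∂/∂z (-10*y - 1).
Each of these terms simplifies to sums of mixed partials that cancel in pairs. The result is 0 (by equality of mixed partials for smooth functions — Schwarz / Clairaut).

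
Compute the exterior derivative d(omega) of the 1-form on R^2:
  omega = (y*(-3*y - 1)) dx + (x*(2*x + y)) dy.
d(omega) = (4*x + 7*y + 1) dx ∧ dy

For a 1-form omega = sum_i f_i dx_i, the exterior derivative is
  d(omega) = sum_{i < j} (∂f_j/∂x_i - ∂f_i/∂x_j) dx_i ∧ dx_j.
  coefficient of dx ∧ dy: ∂f_2/∂x - ∂f_1/∂y = ∂(x*(2*x + y))/∂x - ∂(y*(-3*y - 1))/∂y = 4*x + 7*y + 1
Assembling: d(omega) = (4*x + 7*y + 1) dx ∧ dy.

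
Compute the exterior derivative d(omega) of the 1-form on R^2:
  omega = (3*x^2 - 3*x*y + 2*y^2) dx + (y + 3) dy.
d(omega) = (3*x - 4*y) dx ∧ dy

For a 1-form omega = sum_i f_i dx_i, the exterior derivative is
  d(omega) = sum_{i < j} (∂f_j/∂x_i - ∂f_i/∂x_j) dx_i ∧ dx_j.
  coefficient of dx ∧ dy: ∂f_2/∂x - ∂f_1/∂y = ∂(y + 3)/∂x - ∂(3*x^2 - 3*x*y + 2*y^2)/∂y = 3*x - 4*y
Assembling: d(omega) = (3*x - 4*y) dx ∧ dy.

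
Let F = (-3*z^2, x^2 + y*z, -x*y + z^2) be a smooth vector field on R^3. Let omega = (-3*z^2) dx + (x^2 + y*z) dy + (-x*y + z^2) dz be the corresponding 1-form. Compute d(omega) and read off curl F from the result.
d(omega) = (-x - y) dy ∧ dz + (y - 6*z) dz ∧ dx + (2*x) dx ∧ dy; curl F = (-x - y, y - 6*z, 2*x)

d omega = sum_{i<j} (∂f_j/∂x_i - ∂f_i/∂x_j) dx_i ∧ dx_j. Under the identification (dy ∧ dz, dz ∧ dx, dx ∧ dy) ↔ (e_x, e_y, e_z), the coefficients are exactly the components of curl F. Compute:
  ∂R/∂y - ∂Q/∂z = (-x) - (y) = -x - y
  ∂P/∂z - ∂R/∂x = (-6*z) - (-y) = y - 6*z
  ∂Q/∂x - ∂P/∂y = (2*x) - (0) = 2*x.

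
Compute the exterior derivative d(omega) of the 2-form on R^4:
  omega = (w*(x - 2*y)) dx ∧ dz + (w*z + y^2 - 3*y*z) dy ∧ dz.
d(omega) = (2*w) dx ∧ dy ∧ dz + (x - 2*y) dx ∧ dz ∧ dw + (z) dy ∧ dz ∧ dw

For a 2-form omega = sum_{i<j} g_{ij} dx_i ∧ dx_j, the exterior derivative is
  d(omega) = sum_{i<j} d(g_{ij}) ∧ dx_i ∧ dx_j = sum_{i<j, k} (∂g_{ij}/∂x_k) dx_k ∧ dx_i ∧ dx_j.
Expand each term, using dx_k ∧ dx_i ∧ dx_j = sgn(permutation) dx_{(a)} ∧ dx_{(b)} ∧ dx_{(c)} with (a < b < c) sorted:
  d(w*(x - 2*y)) includes (∂/∂y)(w*(x - 2*y)) dy = (-2*w) dy, which multiplied by dx ∧ dz gives (2*w) dx ∧ dy ∧ dz
  d(w*(x - 2*y)) includes (∂/∂w)(w*(x - 2*y)) dw = (x - 2*y) dw, which multiplied by dx ∧ dz gives (x - 2*y) dx ∧ dz ∧ dw
  d(w*z + y^2 - 3*y*z) includes (∂/∂w)(w*z + y^2 - 3*y*z) dw = (z) dw, which multiplied by dy ∧ dz gives (z) dy ∧ dz ∧ dw
Collecting like 3-forms: d(omega) = (2*w) dx ∧ dy ∧ dz + (x - 2*y) dx ∧ dz ∧ dw + (z) dy ∧ dz ∧ dw.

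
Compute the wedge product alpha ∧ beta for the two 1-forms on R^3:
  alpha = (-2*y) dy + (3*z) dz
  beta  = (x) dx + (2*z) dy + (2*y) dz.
alpha ∧ beta = (2*x*y) dx ∧ dy + (-4*y^2 - 6*z^2) dy ∧ dz + (-3*x*z) dx ∧ dz

Distribute the wedge, using dx_i ∧ dx_j = -dx_j ∧ dx_i and dx_i ∧ dx_i = 0. For each pair (i, j) with i < j, the coefficient of dx_i ∧ dx_j in alpha ∧ beta is (alpha_i * beta_j - alpha_j * beta_i). Collecting: alpha ∧ beta = (2*x*y) dx ∧ dy + (-4*y^2 - 6*z^2) dy ∧ dz + (-3*x*z) dx ∧ dz.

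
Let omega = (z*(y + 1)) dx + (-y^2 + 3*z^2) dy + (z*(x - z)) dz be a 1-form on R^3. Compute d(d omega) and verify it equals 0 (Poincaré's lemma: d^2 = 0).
d(d omega) = 0

Step 1: d omega = sum_{i<j} (∂f_j/∂x_i - ∂f_i/∂x_j) dx_i ∧ dx_j:
  coeff of dx ∧ dy: -z
  coeff of dx ∧ dz: -y + z - 1
  coeff of dy ∧ dz: -6*z
Step 2: Apply d again to each 2-form coefficient. The only possible 3-form in R^3 is dx ∧ dy ∧ dz, with coefficient
  ∂(coeff of dy∧dz)/∂x - ∂(coeff of dx∧dz)/∂y + ∂(coeff of dx∧dy)/∂z
  = ∂/∂x (-6*z) - ∂/∂y (-y + z - 1) + ∂/∂z (-z).
Each of these terms simplifies to sums of mixed partials that cancel in pairs. The result is 0 (by equality of mixed partials for smooth functions — Schwarz / Clairaut).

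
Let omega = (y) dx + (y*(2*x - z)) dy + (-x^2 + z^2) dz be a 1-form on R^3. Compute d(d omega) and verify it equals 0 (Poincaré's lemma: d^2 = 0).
d(d omega) = 0

Step 1: d omega = sum_{i<j} (∂f_j/∂x_i - ∂f_i/∂x_j) dx_i ∧ dx_j:
  coeff of dx ∧ dy: 2*y - 1
  coeff of dx ∧ dz: -2*x
  coeff of dy ∧ dz: y
Step 2: Apply d again to each 2-form coefficient. The only possible 3-form in R^3 is dx ∧ dy ∧ dz, with coefficient
  ∂(coeff of dy∧dz)/∂x - ∂(coeff of dx∧dz)/∂y + ∂(coeff of dx∧dy)/∂z
  = ∂/∂x (y) - ∂/∂y (-2*x) + ∂/∂z (2*y - 1).
Each of these terms simplifies to sums of mixed partials that cancel in pairs. The result is 0 (by equality of mixed partials for smooth functions — Schwarz / Clairaut).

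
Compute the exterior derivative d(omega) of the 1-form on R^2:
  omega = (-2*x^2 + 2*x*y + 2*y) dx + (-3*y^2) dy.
d(omega) = (-2*x - 2) dx ∧ dy

For a 1-form omega = sum_i f_i dx_i, the exterior derivative is
  d(omega) = sum_{i < j} (∂f_j/∂x_i - ∂f_i/∂x_j) dx_i ∧ dx_j.
  coefficient of dx ∧ dy: ∂f_2/∂x - ∂f_1/∂y = ∂(-3*y^2)/∂x - ∂(-2*x^2 + 2*x*y + 2*y)/∂y = -2*x - 2
Assembling: d(omega) = (-2*x - 2) dx ∧ dy.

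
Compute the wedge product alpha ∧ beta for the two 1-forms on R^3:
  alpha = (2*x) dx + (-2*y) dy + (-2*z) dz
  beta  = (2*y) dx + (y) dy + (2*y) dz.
alpha ∧ beta = (2*y*(x + 2*y)) dx ∧ dy + (4*y*(x + z)) dx ∧ dz + (2*y*(-2*y + z)) dy ∧ dz

Distribute the wedge, using dx_i ∧ dx_j = -dx_j ∧ dx_i and dx_i ∧ dx_i = 0. For each pair (i, j) with i < j, the coefficient of dx_i ∧ dx_j in alpha ∧ beta is (alpha_i * beta_j - alpha_j * beta_i). Collecting: alpha ∧ beta = (2*y*(x + 2*y)) dx ∧ dy + (4*y*(x + z)) dx ∧ dz + (2*y*(-2*y + z)) dy ∧ dz.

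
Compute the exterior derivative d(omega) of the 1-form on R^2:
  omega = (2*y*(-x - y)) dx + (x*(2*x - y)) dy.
d(omega) = (6*x + 3*y) dx ∧ dy

For a 1-form omega = sum_i f_i dx_i, the exterior derivative is
  d(omega) = sum_{i < j} (∂f_j/∂x_i - ∂f_i/∂x_j) dx_i ∧ dx_j.
  coefficient of dx ∧ dy: ∂f_2/∂x - ∂f_1/∂y = ∂(x*(2*x - y))/∂x - ∂(2*y*(-x - y))/∂y = 6*x + 3*y
Assembling: d(omega) = (6*x + 3*y) dx ∧ dy.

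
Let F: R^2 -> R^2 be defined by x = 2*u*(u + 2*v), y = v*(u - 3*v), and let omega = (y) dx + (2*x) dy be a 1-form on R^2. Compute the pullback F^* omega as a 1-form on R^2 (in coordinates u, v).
F^* omega = (8*u^2*v - 12*v^3) du + (4*u*(u^2 - 3*u*v - 15*v^2)) dv

Using F^*(f dg) = (f ∘ F) d(g ∘ F), substitute each coordinate x_i by F_i(u, v) in f_i, and replace dx_i by d F_i = (∂F_i/∂u) du + (∂F_i/∂v) dv.
  For the x component: f_1(F) = v*(u - 3*v); d F_1 = (4*u + 4*v) du + (4*u) dv
  For the y component: f_2(F) = 4*u*(u + 2*v); d F_2 = (v) du + (u - 6*v) dv
Combining and collecting du, dv coefficients:
  coeff of du: 8*u^2*v - 12*v^3
  coeff of dv: 4*u*(u^2 - 3*u*v - 15*v^2)
F^* omega = (8*u^2*v - 12*v^3) du + (4*u*(u^2 - 3*u*v - 15*v^2)) dv.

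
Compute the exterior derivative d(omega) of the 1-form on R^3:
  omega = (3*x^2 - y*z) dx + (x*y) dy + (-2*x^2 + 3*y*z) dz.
d(omega) = (y + z) dx ∧ dy + (-4*x + y) dx ∧ dz + (3*z) dy ∧ dz

For a 1-form omega = sum_i f_i dx_i, the exterior derivative is
  d(omega) = sum_{i < j} (∂f_j/∂x_i - ∂f_i/∂x_j) dx_i ∧ dx_j.
  coefficient of dx ∧ dy: ∂f_2/∂x - ∂f_1/∂y = ∂(x*y)/∂x - ∂(3*x^2 - y*z)/∂y = y + z
  coefficient of dx ∧ dz: ∂f_3/∂x - ∂f_1/∂z = ∂(-2*x^2 + 3*y*z)/∂x - ∂(3*x^2 - y*z)/∂z = -4*x + y
  coefficient of dy ∧ dz: ∂f_3/∂y - ∂f_2/∂z = ∂(-2*x^2 + 3*y*z)/∂y - ∂(x*y)/∂z = 3*z
Assembling: d(omega) = (y + z) dx ∧ dy + (-4*x + y) dx ∧ dz + (3*z) dy ∧ dz.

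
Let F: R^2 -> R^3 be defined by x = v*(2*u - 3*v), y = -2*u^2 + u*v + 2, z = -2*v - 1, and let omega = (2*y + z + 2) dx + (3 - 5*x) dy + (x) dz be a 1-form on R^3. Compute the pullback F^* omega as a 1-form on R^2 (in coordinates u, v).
F^* omega = (32*u^2*v - 66*u*v^2 - 12*u + 15*v^3 - 4*v^2 + 13*v) du + (-8*u^3 + 18*u^2*v + 3*u*v^2 - 8*u*v + 13*u + 18*v^2 - 30*v) dv

Using F^*(f dg) = (f ∘ F) d(g ∘ F), substitute each coordinate x_i by F_i(u, v) in f_i, and replace dx_i by d F_i = (∂F_i/∂u) du + (∂F_i/∂v) dv.
  For the x component: f_1(F) = -4*u^2 + 2*u*v - 2*v + 5; d F_1 = (2*v) du + (2*u - 6*v) dv
  For the y component: f_2(F) = -10*u*v + 15*v^2 + 3; d F_2 = (-4*u + v) du + (u) dv
  For the z component: f_3(F) = v*(2*u - 3*v); d F_3 = (0) du + (-2) dv
Combining and collecting du, dv coefficients:
  coeff of du: 32*u^2*v - 66*u*v^2 - 12*u + 15*v^3 - 4*v^2 + 13*v
  coeff of dv: -8*u^3 + 18*u^2*v + 3*u*v^2 - 8*u*v + 13*u + 18*v^2 - 30*v
F^* omega = (32*u^2*v - 66*u*v^2 - 12*u + 15*v^3 - 4*v^2 + 13*v) du + (-8*u^3 + 18*u^2*v + 3*u*v^2 - 8*u*v + 13*u + 18*v^2 - 30*v) dv.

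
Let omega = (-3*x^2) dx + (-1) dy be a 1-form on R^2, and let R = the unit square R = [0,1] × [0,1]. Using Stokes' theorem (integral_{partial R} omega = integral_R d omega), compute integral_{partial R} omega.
integral_(partial R) omega = 0

Stokes: integral_partial_R omega = integral_R d omega with d omega = (∂Q/∂x - ∂P/∂y) dx ∧ dy.
  ∂Q/∂x = 0
  ∂P/∂y = 0
  integrand = ∂Q/∂x - ∂P/∂y = 0.
Integrating over R: integral_0^1 integral_0^1 (0) dx dy = 0.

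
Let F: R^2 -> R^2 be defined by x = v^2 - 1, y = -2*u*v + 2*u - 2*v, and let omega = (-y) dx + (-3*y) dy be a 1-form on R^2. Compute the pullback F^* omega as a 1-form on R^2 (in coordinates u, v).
F^* omega = (-12*u*v^2 + 24*u*v - 12*u - 12*v^2 + 12*v) du + (-12*u^2*v + 12*u^2 + 4*u*v^2 - 28*u*v + 12*u + 4*v^2 - 12*v) dv

Using F^*(f dg) = (f ∘ F) d(g ∘ F), substitute each coordinate x_i by F_i(u, v) in f_i, and replace dx_i by d F_i = (∂F_i/∂u) du + (∂F_i/∂v) dv.
  For the x component: f_1(F) = 2*u*v - 2*u + 2*v; d F_1 = (0) du + (2*v) dv
  For the y component: f_2(F) = 6*u*v - 6*u + 6*v; d F_2 = (2 - 2*v) du + (-2*u - 2) dv
Combining and collecting du, dv coefficients:
  coeff of du: -12*u*v^2 + 24*u*v - 12*u - 12*v^2 + 12*v
  coeff of dv: -12*u^2*v + 12*u^2 + 4*u*v^2 - 28*u*v + 12*u + 4*v^2 - 12*v
F^* omega = (-12*u*v^2 + 24*u*v - 12*u - 12*v^2 + 12*v) du + (-12*u^2*v + 12*u^2 + 4*u*v^2 - 28*u*v + 12*u + 4*v^2 - 12*v) dv.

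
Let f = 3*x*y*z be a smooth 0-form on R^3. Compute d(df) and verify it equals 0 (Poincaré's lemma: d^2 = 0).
d(df) = 0

Step 1: df = sum_i (∂f/∂x_i) dx_i = (3*y*z) dx + (3*x*z) dy + (3*x*y) dz.
Step 2: Apply d again. Using the 1-form formula, the coefficient of dx ∧ dy in d(df) is ∂^2 f/∂x ∂y - ∂^2 f/∂y ∂x = (3*z) - (3*z) = 0 (equality of mixed partials for smooth f).
Similarly for dx ∧ dz and dy ∧ dz — all coefficients vanish. So d(df) = 0.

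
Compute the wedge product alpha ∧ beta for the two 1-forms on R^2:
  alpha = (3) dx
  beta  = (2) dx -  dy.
alpha ∧ beta = (-3) dx ∧ dy

Distribute the wedge, using dx_i ∧ dx_j = -dx_j ∧ dx_i and dx_i ∧ dx_i = 0. For each pair (i, j) with i < j, the coefficient of dx_i ∧ dx_j in alpha ∧ beta is (alpha_i * beta_j - alpha_j * beta_i). Collecting: alpha ∧ beta = (-3) dx ∧ dy.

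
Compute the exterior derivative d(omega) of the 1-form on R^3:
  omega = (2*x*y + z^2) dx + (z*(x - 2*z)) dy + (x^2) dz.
d(omega) = (-2*x + z) dx ∧ dy + (2*x - 2*z) dx ∧ dz + (-x + 4*z) dy ∧ dz

For a 1-form omega = sum_i f_i dx_i, the exterior derivative is
  d(omega) = sum_{i < j} (∂f_j/∂x_i - ∂f_i/∂x_j) dx_i ∧ dx_j.
  coefficient of dx ∧ dy: ∂f_2/∂x - ∂f_1/∂y = ∂(z*(x - 2*z))/∂x - ∂(2*x*y + z^2)/∂y = -2*x + z
  coefficient of dx ∧ dz: ∂f_3/∂x - ∂f_1/∂z = ∂(x^2)/∂x - ∂(2*x*y + z^2)/∂z = 2*x - 2*z
  coefficient of dy ∧ dz: ∂f_3/∂y - ∂f_2/∂z = ∂(x^2)/∂y - ∂(z*(x - 2*z))/∂z = -x + 4*z
Assembling: d(omega) = (-2*x + z) dx ∧ dy + (2*x - 2*z) dx ∧ dz + (-x + 4*z) dy ∧ dz.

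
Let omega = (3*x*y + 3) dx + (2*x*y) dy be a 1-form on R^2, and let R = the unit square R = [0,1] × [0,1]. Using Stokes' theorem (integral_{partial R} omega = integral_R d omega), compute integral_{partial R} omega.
integral_(partial R) omega = -1/2

Stokes: integral_partial_R omega = integral_R d omega with d omega = (∂Q/∂x - ∂P/∂y) dx ∧ dy.
  ∂Q/∂x = 2*y
  ∂P/∂y = 3*x
  integrand = ∂Q/∂x - ∂P/∂y = -3*x + 2*y.
Integrating over R: integral_0^1 integral_0^1 (-3*x + 2*y) dx dy = -1/2.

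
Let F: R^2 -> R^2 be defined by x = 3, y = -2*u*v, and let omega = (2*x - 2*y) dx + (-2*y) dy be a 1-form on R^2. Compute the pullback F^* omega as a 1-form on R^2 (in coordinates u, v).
F^* omega = (-8*u*v^2) du + (-8*u^2*v) dv

Using F^*(f dg) = (f ∘ F) d(g ∘ F), substitute each coordinate x_i by F_i(u, v) in f_i, and replace dx_i by d F_i = (∂F_i/∂u) du + (∂F_i/∂v) dv.
  For the x component: f_1(F) = 4*u*v + 6; d F_1 = (0) du + (0) dv
  For the y component: f_2(F) = 4*u*v; d F_2 = (-2*v) du + (-2*u) dv
Combining and collecting du, dv coefficients:
  coeff of du: -8*u*v^2
  coeff of dv: -8*u^2*v
F^* omega = (-8*u*v^2) du + (-8*u^2*v) dv.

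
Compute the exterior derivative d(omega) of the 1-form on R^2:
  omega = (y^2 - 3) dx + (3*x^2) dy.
d(omega) = (6*x - 2*y) dx ∧ dy

For a 1-form omega = sum_i f_i dx_i, the exterior derivative is
  d(omega) = sum_{i < j} (∂f_j/∂x_i - ∂f_i/∂x_j) dx_i ∧ dx_j.
  coefficient of dx ∧ dy: ∂f_2/∂x - ∂f_1/∂y = ∂(3*x^2)/∂x - ∂(y^2 - 3)/∂y = 6*x - 2*y
Assembling: d(omega) = (6*x - 2*y) dx ∧ dy.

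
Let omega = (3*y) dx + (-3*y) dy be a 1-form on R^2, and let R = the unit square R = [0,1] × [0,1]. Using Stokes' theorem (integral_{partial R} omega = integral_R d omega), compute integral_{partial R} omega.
integral_(partial R) omega = -3

Stokes: integral_partial_R omega = integral_R d omega with d omega = (∂Q/∂x - ∂P/∂y) dx ∧ dy.
  ∂Q/∂x = 0
  ∂P/∂y = 3
  integrand = ∂Q/∂x - ∂P/∂y = -3.
Integrating over R: integral_0^1 integral_0^1 (-3) dx dy = -3.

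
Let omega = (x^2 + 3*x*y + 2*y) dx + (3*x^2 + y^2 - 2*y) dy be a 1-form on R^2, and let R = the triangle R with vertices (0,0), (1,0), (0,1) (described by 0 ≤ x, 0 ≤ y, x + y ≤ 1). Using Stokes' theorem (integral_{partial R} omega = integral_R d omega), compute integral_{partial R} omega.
integral_(partial R) omega = -1/2

Stokes: integral_partial_R omega = integral_R d omega with d omega = (∂Q/∂x - ∂P/∂y) dx ∧ dy.
  ∂Q/∂x = 6*x
  ∂P/∂y = 3*x + 2
  integrand = ∂Q/∂x - ∂P/∂y = 3*x - 2.
Integrating over R: integral_0^1 integral_0^{1-x} (3*x - 2) dy dx = -1/2.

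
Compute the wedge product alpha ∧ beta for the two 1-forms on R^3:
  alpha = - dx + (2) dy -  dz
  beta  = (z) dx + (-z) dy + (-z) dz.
alpha ∧ beta = (-z) dx ∧ dy + (2*z) dx ∧ dz + (-3*z) dy ∧ dz

Distribute the wedge, using dx_i ∧ dx_j = -dx_j ∧ dx_i and dx_i ∧ dx_i = 0. For each pair (i, j) with i < j, the coefficient of dx_i ∧ dx_j in alpha ∧ beta is (alpha_i * beta_j - alpha_j * beta_i). Collecting: alpha ∧ beta = (-z) dx ∧ dy + (2*z) dx ∧ dz + (-3*z) dy ∧ dz.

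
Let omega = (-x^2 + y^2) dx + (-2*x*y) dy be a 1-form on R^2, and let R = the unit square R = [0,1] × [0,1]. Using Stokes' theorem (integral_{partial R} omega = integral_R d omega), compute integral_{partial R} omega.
integral_(partial R) omega = -2

Stokes: integral_partial_R omega = integral_R d omega with d omega = (∂Q/∂x - ∂P/∂y) dx ∧ dy.
  ∂Q/∂x = -2*y
  ∂P/∂y = 2*y
  integrand = ∂Q/∂x - ∂P/∂y = -4*y.
Integrating over R: integral_0^1 integral_0^1 (-4*y) dx dy = -2.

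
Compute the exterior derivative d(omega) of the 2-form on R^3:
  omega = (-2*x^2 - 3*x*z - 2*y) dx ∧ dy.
d(omega) = (-3*x) dx ∧ dy ∧ dz

For a 2-form omega = sum_{i<j} g_{ij} dx_i ∧ dx_j, the exterior derivative is
  d(omega) = sum_{i<j} d(g_{ij}) ∧ dx_i ∧ dx_j = sum_{i<j, k} (∂g_{ij}/∂x_k) dx_k ∧ dx_i ∧ dx_j.
Expand each term, using dx_k ∧ dx_i ∧ dx_j = sgn(permutation) dx_{(a)} ∧ dx_{(b)} ∧ dx_{(c)} with (a < b < c) sorted:
  d(-2*x^2 - 3*x*z - 2*y) includes (∂/∂z)(-2*x^2 - 3*x*z - 2*y) dz = (-3*x) dz, which multiplied by dx ∧ dy gives (-3*x) dx ∧ dy ∧ dz
Collecting like 3-forms: d(omega) = (-3*x) dx ∧ dy ∧ dz.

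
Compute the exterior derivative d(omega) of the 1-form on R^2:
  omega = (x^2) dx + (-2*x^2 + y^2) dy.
d(omega) = (-4*x) dx ∧ dy

For a 1-form omega = sum_i f_i dx_i, the exterior derivative is
  d(omega) = sum_{i < j} (∂f_j/∂x_i - ∂f_i/∂x_j) dx_i ∧ dx_j.
  coefficient of dx ∧ dy: ∂f_2/∂x - ∂f_1/∂y = ∂(-2*x^2 + y^2)/∂x - ∂(x^2)/∂y = -4*x
Assembling: d(omega) = (-4*x) dx ∧ dy.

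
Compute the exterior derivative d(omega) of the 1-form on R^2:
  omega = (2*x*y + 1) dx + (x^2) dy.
d(omega) = 0

For a 1-form omega = sum_i f_i dx_i, the exterior derivative is
  d(omega) = sum_{i < j} (∂f_j/∂x_i - ∂f_i/∂x_j) dx_i ∧ dx_j.

Assembling: d(omega) = 0.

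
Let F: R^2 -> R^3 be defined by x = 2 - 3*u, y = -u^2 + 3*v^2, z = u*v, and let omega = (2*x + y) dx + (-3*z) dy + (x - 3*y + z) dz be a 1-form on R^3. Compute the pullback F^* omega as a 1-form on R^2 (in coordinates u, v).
F^* omega = (9*u^2*v + 3*u^2 + u*v^2 - 3*u*v + 18*u - 9*v^3 - 9*v^2 + 2*v - 12) du + (u*(3*u^2 + u*v - 3*u - 27*v^2 + 2)) dv

Using F^*(f dg) = (f ∘ F) d(g ∘ F), substitute each coordinate x_i by F_i(u, v) in f_i, and replace dx_i by d F_i = (∂F_i/∂u) du + (∂F_i/∂v) dv.
  For the x component: f_1(F) = -u^2 - 6*u + 3*v^2 + 4; d F_1 = (-3) du + (0) dv
  For the y component: f_2(F) = -3*u*v; d F_2 = (-2*u) du + (6*v) dv
  For the z component: f_3(F) = 3*u^2 + u*v - 3*u - 9*v^2 + 2; d F_3 = (v) du + (u) dv
Combining and collecting du, dv coefficients:
  coeff of du: 9*u^2*v + 3*u^2 + u*v^2 - 3*u*v + 18*u - 9*v^3 - 9*v^2 + 2*v - 12
  coeff of dv: u*(3*u^2 + u*v - 3*u - 27*v^2 + 2)
F^* omega = (9*u^2*v + 3*u^2 + u*v^2 - 3*u*v + 18*u - 9*v^3 - 9*v^2 + 2*v - 12) du + (u*(3*u^2 + u*v - 3*u - 27*v^2 + 2)) dv.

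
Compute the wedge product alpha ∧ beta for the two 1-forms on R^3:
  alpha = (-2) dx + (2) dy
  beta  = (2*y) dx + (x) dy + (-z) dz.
alpha ∧ beta = (-2*x - 4*y) dx ∧ dy + (2*z) dx ∧ dz + (-2*z) dy ∧ dz

Distribute the wedge, using dx_i ∧ dx_j = -dx_j ∧ dx_i and dx_i ∧ dx_i = 0. For each pair (i, j) with i < j, the coefficient of dx_i ∧ dx_j in alpha ∧ beta is (alpha_i * beta_j - alpha_j * beta_i). Collecting: alpha ∧ beta = (-2*x - 4*y) dx ∧ dy + (2*z) dx ∧ dz + (-2*z) dy ∧ dz.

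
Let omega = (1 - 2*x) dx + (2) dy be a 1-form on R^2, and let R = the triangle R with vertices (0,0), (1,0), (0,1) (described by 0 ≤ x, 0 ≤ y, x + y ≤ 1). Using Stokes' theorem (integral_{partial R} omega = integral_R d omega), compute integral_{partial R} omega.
integral_(partial R) omega = 0

Stokes: integral_partial_R omega = integral_R d omega with d omega = (∂Q/∂x - ∂P/∂y) dx ∧ dy.
  ∂Q/∂x = 0
  ∂P/∂y = 0
  integrand = ∂Q/∂x - ∂P/∂y = 0.
Integrating over R: integral_0^1 integral_0^{1-x} (0) dy dx = 0.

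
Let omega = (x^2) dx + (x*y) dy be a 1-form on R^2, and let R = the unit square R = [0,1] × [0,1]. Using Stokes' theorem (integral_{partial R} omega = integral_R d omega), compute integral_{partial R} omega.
integral_(partial R) omega = 1/2

Stokes: integral_partial_R omega = integral_R d omega with d omega = (∂Q/∂x - ∂P/∂y) dx ∧ dy.
  ∂Q/∂x = y
  ∂P/∂y = 0
  integrand = ∂Q/∂x - ∂P/∂y = y.
Integrating over R: integral_0^1 integral_0^1 (y) dx dy = 1/2.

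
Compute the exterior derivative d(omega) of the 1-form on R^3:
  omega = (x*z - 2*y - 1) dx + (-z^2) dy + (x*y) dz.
d(omega) = (2) dx ∧ dy + (-x + y) dx ∧ dz + (x + 2*z) dy ∧ dz

For a 1-form omega = sum_i f_i dx_i, the exterior derivative is
  d(omega) = sum_{i < j} (∂f_j/∂x_i - ∂f_i/∂x_j) dx_i ∧ dx_j.
  coefficient of dx ∧ dy: ∂f_2/∂x - ∂f_1/∂y = ∂(-z^2)/∂x - ∂(x*z - 2*y - 1)/∂y = 2
  coefficient of dx ∧ dz: ∂f_3/∂x - ∂f_1/∂z = ∂(x*y)/∂x - ∂(x*z - 2*y - 1)/∂z = -x + y
  coefficient of dy ∧ dz: ∂f_3/∂y - ∂f_2/∂z = ∂(x*y)/∂y - ∂(-z^2)/∂z = x + 2*z
Assembling: d(omega) = (2) dx ∧ dy + (-x + y) dx ∧ dz + (x + 2*z) dy ∧ dz.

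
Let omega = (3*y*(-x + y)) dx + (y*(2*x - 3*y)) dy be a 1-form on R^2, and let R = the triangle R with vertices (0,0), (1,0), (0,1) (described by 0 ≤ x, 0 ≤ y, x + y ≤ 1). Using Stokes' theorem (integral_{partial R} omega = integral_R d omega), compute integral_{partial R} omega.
integral_(partial R) omega = -1/6

Stokes: integral_partial_R omega = integral_R d omega with d omega = (∂Q/∂x - ∂P/∂y) dx ∧ dy.
  ∂Q/∂x = 2*y
  ∂P/∂y = -3*x + 6*y
  integrand = ∂Q/∂x - ∂P/∂y = 3*x - 4*y.
Integrating over R: integral_0^1 integral_0^{1-x} (3*x - 4*y) dy dx = -1/6.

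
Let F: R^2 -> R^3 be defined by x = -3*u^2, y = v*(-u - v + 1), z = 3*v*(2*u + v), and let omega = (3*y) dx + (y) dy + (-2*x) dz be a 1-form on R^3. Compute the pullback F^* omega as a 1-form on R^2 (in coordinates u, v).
F^* omega = (v*(54*u^2 + 19*u*v - 18*u + v^2 - v)) du + (36*u^3 + 37*u^2*v + 3*u*v^2 - 2*u*v + 2*v^3 - 3*v^2 + v) dv

Using F^*(f dg) = (f ∘ F) d(g ∘ F), substitute each coordinate x_i by F_i(u, v) in f_i, and replace dx_i by d F_i = (∂F_i/∂u) du + (∂F_i/∂v) dv.
  For the x component: f_1(F) = 3*v*(-u - v + 1); d F_1 = (-6*u) du + (0) dv
  For the y component: f_2(F) = v*(-u - v + 1); d F_2 = (-v) du + (-u - 2*v + 1) dv
  For the z component: f_3(F) = 6*u^2; d F_3 = (6*v) du + (6*u + 6*v) dv
Combining and collecting du, dv coefficients:
  coeff of du: v*(54*u^2 + 19*u*v - 18*u + v^2 - v)
  coeff of dv: 36*u^3 + 37*u^2*v + 3*u*v^2 - 2*u*v + 2*v^3 - 3*v^2 + v
F^* omega = (v*(54*u^2 + 19*u*v - 18*u + v^2 - v)) du + (36*u^3 + 37*u^2*v + 3*u*v^2 - 2*u*v + 2*v^3 - 3*v^2 + v) dv.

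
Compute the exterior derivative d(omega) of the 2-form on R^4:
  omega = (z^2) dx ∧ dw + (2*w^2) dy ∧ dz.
d(omega) = (-2*z) dx ∧ dz ∧ dw + (4*w) dy ∧ dz ∧ dw

For a 2-form omega = sum_{i<j} g_{ij} dx_i ∧ dx_j, the exterior derivative is
  d(omega) = sum_{i<j} d(g_{ij}) ∧ dx_i ∧ dx_j = sum_{i<j, k} (∂g_{ij}/∂x_k) dx_k ∧ dx_i ∧ dx_j.
Expand each term, using dx_k ∧ dx_i ∧ dx_j = sgn(permutation) dx_{(a)} ∧ dx_{(b)} ∧ dx_{(c)} with (a < b < c) sorted:
  d(z^2) includes (∂/∂z)(z^2) dz = (2*z) dz, which multiplied by dx ∧ dw gives (-2*z) dx ∧ dz ∧ dw
  d(2*w^2) includes (∂/∂w)(2*w^2) dw = (4*w) dw, which multiplied by dy ∧ dz gives (4*w) dy ∧ dz ∧ dw
Collecting like 3-forms: d(omega) = (-2*z) dx ∧ dz ∧ dw + (4*w) dy ∧ dz ∧ dw.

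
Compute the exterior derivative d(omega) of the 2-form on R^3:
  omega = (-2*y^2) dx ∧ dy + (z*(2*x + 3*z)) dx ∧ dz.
d(omega) = 0

For a 2-form omega = sum_{i<j} g_{ij} dx_i ∧ dx_j, the exterior derivative is
  d(omega) = sum_{i<j} d(g_{ij}) ∧ dx_i ∧ dx_j = sum_{i<j, k} (∂g_{ij}/∂x_k) dx_k ∧ dx_i ∧ dx_j.
Expand each term, using dx_k ∧ dx_i ∧ dx_j = sgn(permutation) dx_{(a)} ∧ dx_{(b)} ∧ dx_{(c)} with (a < b < c) sorted:

Collecting like 3-forms: d(omega) = 0.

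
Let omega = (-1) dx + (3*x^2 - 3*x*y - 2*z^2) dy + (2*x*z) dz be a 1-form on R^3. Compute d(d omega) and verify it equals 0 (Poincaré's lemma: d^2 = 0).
d(d omega) = 0

Step 1: d omega = sum_{i<j} (∂f_j/∂x_i - ∂f_i/∂x_j) dx_i ∧ dx_j:
  coeff of dx ∧ dy: 6*x - 3*y
  coeff of dx ∧ dz: 2*z
  coeff of dy ∧ dz: 4*z
Step 2: Apply d again to each 2-form coefficient. The only possible 3-form in R^3 is dx ∧ dy ∧ dz, with coefficient
  ∂(coeff of dy∧dz)/∂x - ∂(coeff of dx∧dz)/∂y + ∂(coeff of dx∧dy)/∂z
  = ∂/∂x (4*z) - ∂/∂y (2*z) + ∂/∂z (6*x - 3*y).
Each of these terms simplifies to sums of mixed partials that cancel in pairs. The result is 0 (by equality of mixed partials for smooth functions — Schwarz / Clairaut).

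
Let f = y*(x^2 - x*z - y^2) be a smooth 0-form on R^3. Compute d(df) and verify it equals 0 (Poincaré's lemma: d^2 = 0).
d(df) = 0

Step 1: df = sum_i (∂f/∂x_i) dx_i = (y*(2*x - z)) dx + (x^2 - x*z - 3*y^2) dy + (-x*y) dz.
Step 2: Apply d again. Using the 1-form formula, the coefficient of dx ∧ dy in d(df) is ∂^2 f/∂x ∂y - ∂^2 f/∂y ∂x = (2*x - z) - (2*x - z) = 0 (equality of mixed partials for smooth f).
Similarly for dx ∧ dz and dy ∧ dz — all coefficients vanish. So d(df) = 0.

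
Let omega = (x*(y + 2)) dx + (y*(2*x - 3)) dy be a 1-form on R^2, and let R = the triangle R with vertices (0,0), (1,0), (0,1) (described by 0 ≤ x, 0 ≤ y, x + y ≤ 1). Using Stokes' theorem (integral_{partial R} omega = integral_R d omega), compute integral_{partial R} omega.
integral_(partial R) omega = 1/6

Stokes: integral_partial_R omega = integral_R d omega with d omega = (∂Q/∂x - ∂P/∂y) dx ∧ dy.
  ∂Q/∂x = 2*y
  ∂P/∂y = x
  integrand = ∂Q/∂x - ∂P/∂y = -x + 2*y.
Integrating over R: integral_0^1 integral_0^{1-x} (-x + 2*y) dy dx = 1/6.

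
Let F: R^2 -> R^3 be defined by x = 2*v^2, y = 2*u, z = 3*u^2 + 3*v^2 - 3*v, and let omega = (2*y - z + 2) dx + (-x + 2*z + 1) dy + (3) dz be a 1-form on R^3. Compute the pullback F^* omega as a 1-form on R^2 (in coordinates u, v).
F^* omega = (12*u^2 + 18*u + 8*v^2 - 12*v + 2) du + (-12*u^2*v + 16*u*v - 12*v^3 + 12*v^2 + 26*v - 9) dv

Using F^*(f dg) = (f ∘ F) d(g ∘ F), substitute each coordinate x_i by F_i(u, v) in f_i, and replace dx_i by d F_i = (∂F_i/∂u) du + (∂F_i/∂v) dv.
  For the x component: f_1(F) = -3*u^2 + 4*u - 3*v^2 + 3*v + 2; d F_1 = (0) du + (4*v) dv
  For the y component: f_2(F) = 6*u^2 + 4*v^2 - 6*v + 1; d F_2 = (2) du + (0) dv
  For the z component: f_3(F) = 3; d F_3 = (6*u) du + (6*v - 3) dv
Combining and collecting du, dv coefficients:
  coeff of du: 12*u^2 + 18*u + 8*v^2 - 12*v + 2
  coeff of dv: -12*u^2*v + 16*u*v - 12*v^3 + 12*v^2 + 26*v - 9
F^* omega = (12*u^2 + 18*u + 8*v^2 - 12*v + 2) du + (-12*u^2*v + 16*u*v - 12*v^3 + 12*v^2 + 26*v - 9) dv.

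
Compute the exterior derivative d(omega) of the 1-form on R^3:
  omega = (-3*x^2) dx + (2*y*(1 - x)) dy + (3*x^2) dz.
d(omega) = (-2*y) dx ∧ dy + (6*x) dx ∧ dz

For a 1-form omega = sum_i f_i dx_i, the exterior derivative is
  d(omega) = sum_{i < j} (∂f_j/∂x_i - ∂f_i/∂x_j) dx_i ∧ dx_j.
  coefficient of dx ∧ dy: ∂f_2/∂x - ∂f_1/∂y = ∂(2*y*(1 - x))/∂x - ∂(-3*x^2)/∂y = -2*y
  coefficient of dx ∧ dz: ∂f_3/∂x - ∂f_1/∂z = ∂(3*x^2)/∂x - ∂(-3*x^2)/∂z = 6*x
Assembling: d(omega) = (-2*y) dx ∧ dy + (6*x) dx ∧ dz.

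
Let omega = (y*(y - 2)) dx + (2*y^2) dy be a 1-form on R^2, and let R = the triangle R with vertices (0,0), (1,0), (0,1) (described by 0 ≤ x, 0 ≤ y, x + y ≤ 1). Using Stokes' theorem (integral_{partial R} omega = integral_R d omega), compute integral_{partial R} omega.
integral_(partial R) omega = 2/3

Stokes: integral_partial_R omega = integral_R d omega with d omega = (∂Q/∂x - ∂P/∂y) dx ∧ dy.
  ∂Q/∂x = 0
  ∂P/∂y = 2*y - 2
  integrand = ∂Q/∂x - ∂P/∂y = 2 - 2*y.
Integrating over R: integral_0^1 integral_0^{1-x} (2 - 2*y) dy dx = 2/3.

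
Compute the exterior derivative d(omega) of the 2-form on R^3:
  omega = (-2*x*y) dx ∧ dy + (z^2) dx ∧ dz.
d(omega) = 0

For a 2-form omega = sum_{i<j} g_{ij} dx_i ∧ dx_j, the exterior derivative is
  d(omega) = sum_{i<j} d(g_{ij}) ∧ dx_i ∧ dx_j = sum_{i<j, k} (∂g_{ij}/∂x_k) dx_k ∧ dx_i ∧ dx_j.
Expand each term, using dx_k ∧ dx_i ∧ dx_j = sgn(permutation) dx_{(a)} ∧ dx_{(b)} ∧ dx_{(c)} with (a < b < c) sorted:

Collecting like 3-forms: d(omega) = 0.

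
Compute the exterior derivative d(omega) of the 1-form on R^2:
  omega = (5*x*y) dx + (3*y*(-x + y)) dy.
d(omega) = (-5*x - 3*y) dx ∧ dy

For a 1-form omega = sum_i f_i dx_i, the exterior derivative is
  d(omega) = sum_{i < j} (∂f_j/∂x_i - ∂f_i/∂x_j) dx_i ∧ dx_j.
  coefficient of dx ∧ dy: ∂f_2/∂x - ∂f_1/∂y = ∂(3*y*(-x + y))/∂x - ∂(5*x*y)/∂y = -5*x - 3*y
Assembling: d(omega) = (-5*x - 3*y) dx ∧ dy.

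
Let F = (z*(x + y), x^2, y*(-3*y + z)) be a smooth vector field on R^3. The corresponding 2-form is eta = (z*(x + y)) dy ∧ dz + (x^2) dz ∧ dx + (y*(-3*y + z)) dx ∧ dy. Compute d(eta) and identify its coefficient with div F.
d(eta) = (y + z) dx ∧ dy ∧ dz; div F = y + z

For a 2-form in R^3 of the form above, applying d gives a 3-form with coefficient ∂P/∂x + ∂Q/∂y + ∂R/∂z:
  ∂P/∂x = z
  ∂Q/∂y = 0
  ∂R/∂z = y
Sum = y + z, which is exactly div F.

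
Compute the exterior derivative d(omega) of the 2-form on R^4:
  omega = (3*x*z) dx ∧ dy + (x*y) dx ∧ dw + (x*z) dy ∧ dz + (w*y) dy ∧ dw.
d(omega) = (3*x + z) dx ∧ dy ∧ dz + (-x) dx ∧ dy ∧ dw

For a 2-form omega = sum_{i<j} g_{ij} dx_i ∧ dx_j, the exterior derivative is
  d(omega) = sum_{i<j} d(g_{ij}) ∧ dx_i ∧ dx_j = sum_{i<j, k} (∂g_{ij}/∂x_k) dx_k ∧ dx_i ∧ dx_j.
Expand each term, using dx_k ∧ dx_i ∧ dx_j = sgn(permutation) dx_{(a)} ∧ dx_{(b)} ∧ dx_{(c)} with (a < b < c) sorted:
  d(3*x*z) includes (∂/∂z)(3*x*z) dz = (3*x) dz, which multiplied by dx ∧ dy gives (3*x) dx ∧ dy ∧ dz
  d(x*y) includes (∂/∂y)(x*y) dy = (x) dy, which multiplied by dx ∧ dw gives (-x) dx ∧ dy ∧ dw
  d(x*z) includes (∂/∂x)(x*z) dx = (z) dx, which multiplied by dy ∧ dz gives (z) dx ∧ dy ∧ dz
Collecting like 3-forms: d(omega) = (3*x + z) dx ∧ dy ∧ dz + (-x) dx ∧ dy ∧ dw.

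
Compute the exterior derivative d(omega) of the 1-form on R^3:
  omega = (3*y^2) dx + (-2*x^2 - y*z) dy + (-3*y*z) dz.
d(omega) = (-4*x - 6*y) dx ∧ dy + (y - 3*z) dy ∧ dz

For a 1-form omega = sum_i f_i dx_i, the exterior derivative is
  d(omega) = sum_{i < j} (∂f_j/∂x_i - ∂f_i/∂x_j) dx_i ∧ dx_j.
  coefficient of dx ∧ dy: ∂f_2/∂x - ∂f_1/∂y = ∂(-2*x^2 - y*z)/∂x - ∂(3*y^2)/∂y = -4*x - 6*y
  coefficient of dy ∧ dz: ∂f_3/∂y - ∂f_2/∂z = ∂(-3*y*z)/∂y - ∂(-2*x^2 - y*z)/∂z = y - 3*z
Assembling: d(omega) = (-4*x - 6*y) dx ∧ dy + (y - 3*z) dy ∧ dz.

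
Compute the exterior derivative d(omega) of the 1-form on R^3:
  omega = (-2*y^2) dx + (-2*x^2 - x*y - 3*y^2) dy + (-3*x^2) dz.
d(omega) = (-4*x + 3*y) dx ∧ dy + (-6*x) dx ∧ dz

For a 1-form omega = sum_i f_i dx_i, the exterior derivative is
  d(omega) = sum_{i < j} (∂f_j/∂x_i - ∂f_i/∂x_j) dx_i ∧ dx_j.
  coefficient of dx ∧ dy: ∂f_2/∂x - ∂f_1/∂y = ∂(-2*x^2 - x*y - 3*y^2)/∂x - ∂(-2*y^2)/∂y = -4*x + 3*y
  coefficient of dx ∧ dz: ∂f_3/∂x - ∂f_1/∂z = ∂(-3*x^2)/∂x - ∂(-2*y^2)/∂z = -6*x
Assembling: d(omega) = (-4*x + 3*y) dx ∧ dy + (-6*x) dx ∧ dz.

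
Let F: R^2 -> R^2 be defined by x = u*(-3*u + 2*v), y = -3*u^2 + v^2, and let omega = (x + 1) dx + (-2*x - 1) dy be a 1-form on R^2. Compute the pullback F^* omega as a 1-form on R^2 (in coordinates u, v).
F^* omega = (-18*u^3 + 6*u^2*v + 4*u*v^2 + 2*v) du + (-6*u^3 + 16*u^2*v - 8*u*v^2 + 2*u - 2*v) dv

Using F^*(f dg) = (f ∘ F) d(g ∘ F), substitute each coordinate x_i by F_i(u, v) in f_i, and replace dx_i by d F_i = (∂F_i/∂u) du + (∂F_i/∂v) dv.
  For the x component: f_1(F) = -3*u^2 + 2*u*v + 1; d F_1 = (-6*u + 2*v) du + (2*u) dv
  For the y component: f_2(F) = 6*u^2 - 4*u*v - 1; d F_2 = (-6*u) du + (2*v) dv
Combining and collecting du, dv coefficients:
  coeff of du: -18*u^3 + 6*u^2*v + 4*u*v^2 + 2*v
  coeff of dv: -6*u^3 + 16*u^2*v - 8*u*v^2 + 2*u - 2*v
F^* omega = (-18*u^3 + 6*u^2*v + 4*u*v^2 + 2*v) du + (-6*u^3 + 16*u^2*v - 8*u*v^2 + 2*u - 2*v) dv.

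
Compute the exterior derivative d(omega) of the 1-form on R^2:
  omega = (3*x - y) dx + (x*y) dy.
d(omega) = (y + 1) dx ∧ dy

For a 1-form omega = sum_i f_i dx_i, the exterior derivative is
  d(omega) = sum_{i < j} (∂f_j/∂x_i - ∂f_i/∂x_j) dx_i ∧ dx_j.
  coefficient of dx ∧ dy: ∂f_2/∂x - ∂f_1/∂y = ∂(x*y)/∂x - ∂(3*x - y)/∂y = y + 1
Assembling: d(omega) = (y + 1) dx ∧ dy.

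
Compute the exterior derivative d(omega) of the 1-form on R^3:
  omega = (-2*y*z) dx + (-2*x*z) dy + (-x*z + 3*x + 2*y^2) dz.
d(omega) = (2*y - z + 3) dx ∧ dz + (2*x + 4*y) dy ∧ dz

For a 1-form omega = sum_i f_i dx_i, the exterior derivative is
  d(omega) = sum_{i < j} (∂f_j/∂x_i - ∂f_i/∂x_j) dx_i ∧ dx_j.
  coefficient of dx ∧ dz: ∂f_3/∂x - ∂f_1/∂z = ∂(-x*z + 3*x + 2*y^2)/∂x - ∂(-2*y*z)/∂z = 2*y - z + 3
  coefficient of dy ∧ dz: ∂f_3/∂y - ∂f_2/∂z = ∂(-x*z + 3*x + 2*y^2)/∂y - ∂(-2*x*z)/∂z = 2*x + 4*y
Assembling: d(omega) = (2*y - z + 3) dx ∧ dz + (2*x + 4*y) dy ∧ dz.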